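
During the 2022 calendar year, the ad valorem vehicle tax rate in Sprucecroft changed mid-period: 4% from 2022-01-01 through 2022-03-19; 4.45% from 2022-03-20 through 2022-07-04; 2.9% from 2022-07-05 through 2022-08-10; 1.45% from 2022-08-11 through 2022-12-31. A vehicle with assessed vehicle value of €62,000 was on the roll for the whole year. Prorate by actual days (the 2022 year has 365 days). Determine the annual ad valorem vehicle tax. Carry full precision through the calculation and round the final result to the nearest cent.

€1,873.25

2022-01-01 to 2022-03-19: 78 days at 4% → €62,000 × 4% × 78/365 = €529.9726
2022-03-20 to 2022-07-04: 107 days at 4.45% → €62,000 × 4.45% × 107/365 = €808.8027
2022-07-05 to 2022-08-10: 37 days at 2.9% → €62,000 × 2.9% × 37/365 = €182.2630
2022-08-11 to 2022-12-31: 143 days at 1.45% → €62,000 × 1.45% × 143/365 = €352.2110
Total = €1,873.2493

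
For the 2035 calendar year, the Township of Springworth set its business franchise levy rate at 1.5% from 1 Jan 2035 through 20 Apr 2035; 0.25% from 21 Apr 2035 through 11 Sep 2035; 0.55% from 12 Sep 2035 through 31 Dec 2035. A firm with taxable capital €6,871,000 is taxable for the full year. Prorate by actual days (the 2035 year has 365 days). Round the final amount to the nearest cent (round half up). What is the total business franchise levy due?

€49,330.02

1 Jan – 20 Apr 2035: 110 days at 1.5% → €6,871,000 × 1.5% × 110/365 = €31,060.6849
21 Apr – 11 Sep 2035: 144 days at 0.25% → €6,871,000 × 0.25% × 144/365 = €6,776.8767
12 Sep – 31 Dec 2035: 111 days at 0.55% → €6,871,000 × 0.55% × 111/365 = €11,492.4534
Total = €49,330.0151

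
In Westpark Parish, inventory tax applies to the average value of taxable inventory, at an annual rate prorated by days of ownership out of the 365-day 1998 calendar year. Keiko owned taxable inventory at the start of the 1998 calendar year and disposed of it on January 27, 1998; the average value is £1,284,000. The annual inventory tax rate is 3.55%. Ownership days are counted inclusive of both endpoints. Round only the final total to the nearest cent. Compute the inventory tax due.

Days held (January 1 – January 27, 1998): 27 out of 365
Tax = £1,284,000 × 3.55% × 27/365 = £3,371.8192

£3,371.82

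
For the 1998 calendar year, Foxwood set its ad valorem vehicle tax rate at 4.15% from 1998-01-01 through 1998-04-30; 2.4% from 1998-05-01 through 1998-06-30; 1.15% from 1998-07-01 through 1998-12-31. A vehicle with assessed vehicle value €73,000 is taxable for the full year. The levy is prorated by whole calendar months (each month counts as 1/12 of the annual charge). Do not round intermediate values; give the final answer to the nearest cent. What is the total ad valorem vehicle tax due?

€1,721.58

1998-01-01 to 1998-04-30: 4 months at 4.15% → €73,000 × 4.15% × 4/12 = €1,009.8333
1998-05-01 to 1998-06-30: 2 months at 2.4% → €73,000 × 2.4% × 2/12 = €292.0000
1998-07-01 to 1998-12-31: 6 months at 1.15% → €73,000 × 1.15% × 6/12 = €419.7500
Total = €1,721.5833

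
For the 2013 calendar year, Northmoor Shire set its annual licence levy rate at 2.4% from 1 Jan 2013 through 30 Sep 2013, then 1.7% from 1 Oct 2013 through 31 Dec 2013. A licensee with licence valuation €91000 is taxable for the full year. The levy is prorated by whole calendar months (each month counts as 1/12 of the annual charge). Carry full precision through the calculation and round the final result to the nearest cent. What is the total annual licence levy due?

1 Jan – 30 Sep 2013: 9 months at 2.4% → €91000 × 2.4% × 9/12 = €1638.0000
1 Oct – 31 Dec 2013: 3 months at 1.7% → €91000 × 1.7% × 3/12 = €386.7500
Total = €2024.7500

€2024.75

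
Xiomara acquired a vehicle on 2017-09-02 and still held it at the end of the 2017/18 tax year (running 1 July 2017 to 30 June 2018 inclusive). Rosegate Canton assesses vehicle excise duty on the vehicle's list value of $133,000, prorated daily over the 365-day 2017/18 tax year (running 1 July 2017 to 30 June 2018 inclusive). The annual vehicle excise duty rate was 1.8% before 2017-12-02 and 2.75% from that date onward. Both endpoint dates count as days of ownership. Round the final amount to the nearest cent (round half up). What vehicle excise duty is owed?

$2,711.20

2017-09-02 to 2017-12-01: 91 days at 1.8% → $133,000 × 1.8% × 91/365 = $596.8603
2017-12-02 to 2018-06-30: 211 days at 2.75% → $133,000 × 2.75% × 211/365 = $2,114.3356
Total = $2,711.1959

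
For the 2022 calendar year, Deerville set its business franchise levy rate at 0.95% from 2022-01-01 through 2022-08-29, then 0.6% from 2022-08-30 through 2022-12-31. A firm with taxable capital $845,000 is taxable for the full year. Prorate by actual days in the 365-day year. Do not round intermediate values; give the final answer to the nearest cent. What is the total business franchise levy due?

2022-01-01 to 2022-08-29: 241 days at 0.95% → $845,000 × 0.95% × 241/365 = $5,300.3493
2022-08-30 to 2022-12-31: 124 days at 0.6% → $845,000 × 0.6% × 124/365 = $1,722.4110
Total = $7,022.7603

$7,022.76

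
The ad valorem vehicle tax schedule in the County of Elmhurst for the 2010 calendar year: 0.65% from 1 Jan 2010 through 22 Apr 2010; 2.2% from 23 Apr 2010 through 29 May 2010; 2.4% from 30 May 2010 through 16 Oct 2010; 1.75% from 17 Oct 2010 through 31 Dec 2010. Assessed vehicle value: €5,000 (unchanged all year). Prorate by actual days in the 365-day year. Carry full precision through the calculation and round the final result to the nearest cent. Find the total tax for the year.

€85.37

1 Jan – 22 Apr 2010: 112 days at 0.65% → €5,000 × 0.65% × 112/365 = €9.9726
23 Apr – 29 May 2010: 37 days at 2.2% → €5,000 × 2.2% × 37/365 = €11.1507
30 May – 16 Oct 2010: 140 days at 2.4% → €5,000 × 2.4% × 140/365 = €46.0274
17 Oct – 31 Dec 2010: 76 days at 1.75% → €5,000 × 1.75% × 76/365 = €18.2192
Total = €85.3699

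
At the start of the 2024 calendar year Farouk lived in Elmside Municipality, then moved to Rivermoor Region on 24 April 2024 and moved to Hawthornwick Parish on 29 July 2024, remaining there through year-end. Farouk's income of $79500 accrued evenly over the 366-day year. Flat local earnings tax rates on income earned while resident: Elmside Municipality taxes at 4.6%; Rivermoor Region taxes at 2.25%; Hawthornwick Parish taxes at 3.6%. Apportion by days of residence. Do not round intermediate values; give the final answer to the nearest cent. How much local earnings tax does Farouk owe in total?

Elmside Municipality, 1 January – 23 April 2024: 114 days → $79500 × 4.6% × 114/366 = $1139.0656
Rivermoor Region, 24 April – 28 July 2024: 96 days → $79500 × 2.25% × 96/366 = $469.1803
Hawthornwick Parish, 29 July – 31 December 2024: 156 days → $79500 × 3.6% × 156/366 = $1219.8689
Total = $2828.1148

$2828.11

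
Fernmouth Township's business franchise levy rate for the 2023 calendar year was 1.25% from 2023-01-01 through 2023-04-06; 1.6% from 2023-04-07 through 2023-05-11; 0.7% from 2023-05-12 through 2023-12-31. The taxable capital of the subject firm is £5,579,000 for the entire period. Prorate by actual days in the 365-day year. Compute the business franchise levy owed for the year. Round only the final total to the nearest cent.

£51,938.20

2023-01-01 to 2023-04-06: 96 days at 1.25% → £5,579,000 × 1.25% × 96/365 = £18,341.9178
2023-04-07 to 2023-05-11: 35 days at 1.6% → £5,579,000 × 1.6% × 35/365 = £8,559.5616
2023-05-12 to 2023-12-31: 234 days at 0.7% → £5,579,000 × 0.7% × 234/365 = £25,036.7178
Total = £51,938.1973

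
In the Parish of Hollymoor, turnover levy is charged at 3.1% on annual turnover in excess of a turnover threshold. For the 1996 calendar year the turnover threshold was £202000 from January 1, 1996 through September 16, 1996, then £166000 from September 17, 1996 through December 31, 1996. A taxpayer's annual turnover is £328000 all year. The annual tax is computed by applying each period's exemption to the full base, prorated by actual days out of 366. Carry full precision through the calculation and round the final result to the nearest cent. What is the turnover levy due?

£4229.21

January 1 – September 16, 1996: 260 days, exemption £202000 → (£328000 − £202000) × 3.1% × 260/366 = £2774.7541
September 17 – December 31, 1996: 106 days, exemption £166000 → (£328000 − £166000) × 3.1% × 106/366 = £1454.4590
Total = £4229.2131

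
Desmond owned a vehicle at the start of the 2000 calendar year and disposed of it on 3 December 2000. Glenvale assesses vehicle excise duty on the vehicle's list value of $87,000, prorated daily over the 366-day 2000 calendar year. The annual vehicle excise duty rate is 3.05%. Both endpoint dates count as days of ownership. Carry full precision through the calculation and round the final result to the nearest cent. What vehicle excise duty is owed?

Days held (1 January – 3 December 2000): 338 out of 366
Tax = $87,000 × 3.05% × 338/366 = $2,450.5000

$2,450.50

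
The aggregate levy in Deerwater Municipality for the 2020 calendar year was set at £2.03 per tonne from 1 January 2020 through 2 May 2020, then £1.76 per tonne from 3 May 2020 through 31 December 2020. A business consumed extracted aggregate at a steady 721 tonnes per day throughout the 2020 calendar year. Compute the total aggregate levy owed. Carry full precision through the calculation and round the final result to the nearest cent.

£488383.77

1 January – 2 May 2020: 123 days × 721 tonnes/day = 88,683 tonnes at £2.03/tonne → £180026.49
3 May – 31 December 2020: 243 days × 721 tonnes/day = 175,203 tonnes at £1.76/tonne → £308357.28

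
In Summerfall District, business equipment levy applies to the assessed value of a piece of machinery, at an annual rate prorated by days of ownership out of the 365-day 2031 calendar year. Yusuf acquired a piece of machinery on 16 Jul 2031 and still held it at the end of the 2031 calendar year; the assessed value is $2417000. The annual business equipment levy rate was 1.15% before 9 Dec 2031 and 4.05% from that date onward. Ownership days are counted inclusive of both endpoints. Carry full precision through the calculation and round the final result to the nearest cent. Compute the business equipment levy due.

16 Jul – 8 Dec 2031: 146 days at 1.15% → $2417000 × 1.15% × 146/365 = $11118.2000
9 Dec – 31 Dec 2031: 23 days at 4.05% → $2417000 × 4.05% × 23/365 = $6168.3164
Total = $17286.5164

$17286.52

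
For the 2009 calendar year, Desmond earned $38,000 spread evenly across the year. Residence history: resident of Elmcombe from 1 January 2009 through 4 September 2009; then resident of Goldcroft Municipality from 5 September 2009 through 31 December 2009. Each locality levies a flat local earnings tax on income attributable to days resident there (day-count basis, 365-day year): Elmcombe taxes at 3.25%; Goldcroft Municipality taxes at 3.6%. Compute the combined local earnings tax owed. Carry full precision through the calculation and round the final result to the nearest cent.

$1,278.00

Elmcombe, 1 January – 4 September 2009: 247 days → $38,000 × 3.25% × 247/365 = $835.7397
Goldcroft Municipality, 5 September – 31 December 2009: 118 days → $38,000 × 3.6% × 118/365 = $442.2575
Total = $1,277.9973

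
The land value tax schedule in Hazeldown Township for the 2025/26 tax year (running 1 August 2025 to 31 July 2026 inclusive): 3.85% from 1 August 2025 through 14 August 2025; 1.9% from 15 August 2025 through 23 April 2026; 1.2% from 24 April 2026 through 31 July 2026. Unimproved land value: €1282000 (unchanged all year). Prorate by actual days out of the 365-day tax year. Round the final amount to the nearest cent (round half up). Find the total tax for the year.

€22882.82

1 August – 14 August 2025: 14 days at 3.85% → €1282000 × 3.85% × 14/365 = €1893.1452
15 August 2025 – 23 April 2026: 252 days at 1.9% → €1282000 × 1.9% × 252/365 = €16817.0301
24 April – 31 July 2026: 99 days at 1.2% → €1282000 × 1.2% × 99/365 = €4172.6466
Total = €22882.8219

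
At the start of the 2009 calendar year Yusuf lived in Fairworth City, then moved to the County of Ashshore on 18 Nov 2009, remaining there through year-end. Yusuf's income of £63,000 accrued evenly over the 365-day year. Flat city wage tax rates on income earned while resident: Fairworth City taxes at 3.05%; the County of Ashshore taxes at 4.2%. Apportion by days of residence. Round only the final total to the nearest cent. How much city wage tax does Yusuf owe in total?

Fairworth City, 1 Jan – 17 Nov 2009: 321 days → £63,000 × 3.05% × 321/365 = £1,689.8671
The County of Ashshore, 18 Nov – 31 Dec 2009: 44 days → £63,000 × 4.2% × 44/365 = £318.9699
Total = £2,008.8370

£2,008.84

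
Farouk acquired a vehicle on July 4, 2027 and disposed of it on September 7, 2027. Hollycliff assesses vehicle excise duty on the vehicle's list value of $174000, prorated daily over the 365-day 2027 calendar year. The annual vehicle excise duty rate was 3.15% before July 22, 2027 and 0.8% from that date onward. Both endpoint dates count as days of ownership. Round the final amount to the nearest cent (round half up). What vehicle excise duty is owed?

$453.35

July 4 – July 21, 2027: 18 days at 3.15% → $174000 × 3.15% × 18/365 = $270.2959
July 22 – September 7, 2027: 48 days at 0.8% → $174000 × 0.8% × 48/365 = $183.0575
Total = $453.3534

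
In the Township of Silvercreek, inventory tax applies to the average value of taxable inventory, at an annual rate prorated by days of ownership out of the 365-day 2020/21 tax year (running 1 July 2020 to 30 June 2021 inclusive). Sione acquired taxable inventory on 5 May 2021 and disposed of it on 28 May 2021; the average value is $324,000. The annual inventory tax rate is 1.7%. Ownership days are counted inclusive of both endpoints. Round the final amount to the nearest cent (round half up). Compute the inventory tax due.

Days held (5 May – 28 May 2021): 24 out of 365
Tax = $324,000 × 1.7% × 24/365 = $362.1699

$362.17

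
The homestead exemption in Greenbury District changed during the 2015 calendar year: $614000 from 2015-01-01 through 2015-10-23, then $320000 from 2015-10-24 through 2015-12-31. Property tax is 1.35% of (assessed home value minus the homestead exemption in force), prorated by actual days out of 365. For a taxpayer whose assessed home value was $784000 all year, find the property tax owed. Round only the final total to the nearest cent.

2015-01-01 to 2015-10-23: 296 days, exemption $614000 → ($784000 − $614000) × 1.35% × 296/365 = $1861.1507
2015-10-24 to 2015-12-31: 69 days, exemption $320000 → ($784000 − $320000) × 1.35% × 69/365 = $1184.1534
Total = $3045.3041

$3045.30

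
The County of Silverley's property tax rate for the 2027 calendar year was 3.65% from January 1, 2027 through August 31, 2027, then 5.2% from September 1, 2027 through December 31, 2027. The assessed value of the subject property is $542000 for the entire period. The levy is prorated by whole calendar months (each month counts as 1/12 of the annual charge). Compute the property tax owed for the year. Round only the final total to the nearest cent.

$22583.33

January 1 – August 31, 2027: 8 months at 3.65% → $542000 × 3.65% × 8/12 = $13188.6667
September 1 – December 31, 2027: 4 months at 5.2% → $542000 × 5.2% × 4/12 = $9394.6667
Total = $22583.3333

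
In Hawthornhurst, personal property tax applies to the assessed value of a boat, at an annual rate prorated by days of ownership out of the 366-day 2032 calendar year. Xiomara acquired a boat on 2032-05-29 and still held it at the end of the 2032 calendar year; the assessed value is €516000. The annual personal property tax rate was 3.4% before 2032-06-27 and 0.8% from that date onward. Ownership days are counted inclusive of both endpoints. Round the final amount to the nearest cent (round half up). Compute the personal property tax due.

€3510.49

2032-05-29 to 2032-06-26: 29 days at 3.4% → €516000 × 3.4% × 29/366 = €1390.0984
2032-06-27 to 2032-12-31: 188 days at 0.8% → €516000 × 0.8% × 188/366 = €2120.3934
Total = €3510.4918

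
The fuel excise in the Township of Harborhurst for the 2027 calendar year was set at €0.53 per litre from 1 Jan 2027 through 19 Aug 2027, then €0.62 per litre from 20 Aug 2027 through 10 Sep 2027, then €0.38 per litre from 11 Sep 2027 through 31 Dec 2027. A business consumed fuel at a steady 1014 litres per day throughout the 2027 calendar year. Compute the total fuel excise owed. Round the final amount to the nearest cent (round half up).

1 Jan – 19 Aug 2027: 231 days × 1014 litres/day = 234,234 litres at €0.53/litre → €124144.02
20 Aug – 10 Sep 2027: 22 days × 1014 litres/day = 22,308 litres at €0.62/litre → €13830.96
11 Sep – 31 Dec 2027: 112 days × 1014 litres/day = 113,568 litres at €0.38/litre → €43155.84

€181130.82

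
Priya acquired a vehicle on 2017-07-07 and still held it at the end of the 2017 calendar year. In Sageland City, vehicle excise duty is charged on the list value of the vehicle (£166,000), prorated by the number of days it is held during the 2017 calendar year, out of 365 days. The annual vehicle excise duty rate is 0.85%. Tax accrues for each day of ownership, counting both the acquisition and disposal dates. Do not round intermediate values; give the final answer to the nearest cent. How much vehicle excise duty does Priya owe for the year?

£688.10

Days held (2017-07-07 to 2017-12-31): 178 out of 365
Tax = £166,000 × 0.85% × 178/365 = £688.1041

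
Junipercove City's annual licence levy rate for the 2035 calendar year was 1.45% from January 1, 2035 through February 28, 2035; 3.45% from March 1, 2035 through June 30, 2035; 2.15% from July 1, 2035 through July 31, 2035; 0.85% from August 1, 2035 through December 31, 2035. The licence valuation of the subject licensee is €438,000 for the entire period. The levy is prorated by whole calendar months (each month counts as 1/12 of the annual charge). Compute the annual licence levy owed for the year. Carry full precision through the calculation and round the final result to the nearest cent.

€8,431.50

January 1 – February 28, 2035: 2 months at 1.45% → €438,000 × 1.45% × 2/12 = €1,058.5000
March 1 – June 30, 2035: 4 months at 3.45% → €438,000 × 3.45% × 4/12 = €5,037.0000
July 1 – July 31, 2035: 1 month at 2.15% → €438,000 × 2.15% × 1/12 = €784.7500
August 1 – December 31, 2035: 5 months at 0.85% → €438,000 × 0.85% × 5/12 = €1,551.2500
Total = €8,431.5000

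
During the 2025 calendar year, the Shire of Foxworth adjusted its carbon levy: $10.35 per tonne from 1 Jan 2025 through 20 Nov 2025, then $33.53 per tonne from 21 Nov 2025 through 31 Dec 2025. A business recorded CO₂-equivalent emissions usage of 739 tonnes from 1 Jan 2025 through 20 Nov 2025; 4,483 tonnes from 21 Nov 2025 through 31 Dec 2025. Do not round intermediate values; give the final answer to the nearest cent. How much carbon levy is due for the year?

$157963.64

1 Jan – 20 Nov 2025: 739 tonnes at $10.35/tonne → $7648.65
21 Nov – 31 Dec 2025: 4,483 tonnes at $33.53/tonne → $150314.99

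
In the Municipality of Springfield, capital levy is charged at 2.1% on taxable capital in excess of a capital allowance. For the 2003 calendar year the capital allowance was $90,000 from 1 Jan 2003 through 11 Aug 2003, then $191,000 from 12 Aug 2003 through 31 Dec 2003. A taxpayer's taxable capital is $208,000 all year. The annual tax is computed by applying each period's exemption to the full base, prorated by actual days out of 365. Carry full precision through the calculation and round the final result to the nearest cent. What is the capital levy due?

1 Jan – 11 Aug 2003: 223 days, exemption $90,000 → ($208,000 − $90,000) × 2.1% × 223/365 = $1,513.9562
12 Aug – 31 Dec 2003: 142 days, exemption $191,000 → ($208,000 − $191,000) × 2.1% × 142/365 = $138.8877
Total = $1,652.8438

$1,652.84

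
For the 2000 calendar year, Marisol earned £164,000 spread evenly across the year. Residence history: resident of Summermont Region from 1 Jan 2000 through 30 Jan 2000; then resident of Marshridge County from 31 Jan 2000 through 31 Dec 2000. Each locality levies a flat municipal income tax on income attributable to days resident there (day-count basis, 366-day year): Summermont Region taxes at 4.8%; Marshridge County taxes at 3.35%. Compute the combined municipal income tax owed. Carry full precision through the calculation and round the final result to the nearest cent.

Summermont Region, 1 Jan – 30 Jan 2000: 30 days → £164,000 × 4.8% × 30/366 = £645.2459
Marshridge County, 31 Jan – 31 Dec 2000: 336 days → £164,000 × 3.35% × 336/366 = £5,043.6721
Total = £5,688.9180

£5,688.92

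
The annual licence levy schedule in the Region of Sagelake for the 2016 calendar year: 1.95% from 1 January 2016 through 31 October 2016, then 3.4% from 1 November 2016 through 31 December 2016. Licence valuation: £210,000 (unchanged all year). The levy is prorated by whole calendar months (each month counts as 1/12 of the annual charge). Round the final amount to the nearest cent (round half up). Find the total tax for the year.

£4,602.50

1 January – 31 October 2016: 10 months at 1.95% → £210,000 × 1.95% × 10/12 = £3,412.5000
1 November – 31 December 2016: 2 months at 3.4% → £210,000 × 3.4% × 2/12 = £1,190.0000
Total = £4,602.5000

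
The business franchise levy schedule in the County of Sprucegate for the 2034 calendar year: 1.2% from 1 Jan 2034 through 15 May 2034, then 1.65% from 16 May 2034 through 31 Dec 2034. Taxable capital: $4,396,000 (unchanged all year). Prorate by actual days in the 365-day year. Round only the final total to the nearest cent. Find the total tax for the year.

$65,217.37

1 Jan – 15 May 2034: 135 days at 1.2% → $4,396,000 × 1.2% × 135/365 = $19,511.0137
16 May – 31 Dec 2034: 230 days at 1.65% → $4,396,000 × 1.65% × 230/365 = $45,706.3562
Total = $65,217.3699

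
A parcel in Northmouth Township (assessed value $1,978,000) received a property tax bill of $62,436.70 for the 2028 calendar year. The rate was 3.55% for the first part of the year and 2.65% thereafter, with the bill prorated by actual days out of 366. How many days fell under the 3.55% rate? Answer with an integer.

Let d = days at the first rate; then 366 − d days at the second rate.
$1,978,000 × [3.55%·d + 2.65%·(366−d)] / 366 = $62,436.70
Solving gives d = 206, so the new rate took effect on 25 July 2028.

206 days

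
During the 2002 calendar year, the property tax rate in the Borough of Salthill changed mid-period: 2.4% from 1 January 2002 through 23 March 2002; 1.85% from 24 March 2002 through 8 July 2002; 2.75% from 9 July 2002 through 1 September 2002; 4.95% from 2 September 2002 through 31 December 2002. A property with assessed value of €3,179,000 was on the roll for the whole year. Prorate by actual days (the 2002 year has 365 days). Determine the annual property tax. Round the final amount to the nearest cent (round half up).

€99,720.44

1 January – 23 March 2002: 82 days at 2.4% → €3,179,000 × 2.4% × 82/365 = €17,140.4712
24 March – 8 July 2002: 107 days at 1.85% → €3,179,000 × 1.85% × 107/365 = €17,240.6315
9 July – 1 September 2002: 55 days at 2.75% → €3,179,000 × 2.75% × 55/365 = €13,173.2534
2 September – 31 December 2002: 121 days at 4.95% → €3,179,000 × 4.95% × 121/365 = €52,166.0836
Total = €99,720.4397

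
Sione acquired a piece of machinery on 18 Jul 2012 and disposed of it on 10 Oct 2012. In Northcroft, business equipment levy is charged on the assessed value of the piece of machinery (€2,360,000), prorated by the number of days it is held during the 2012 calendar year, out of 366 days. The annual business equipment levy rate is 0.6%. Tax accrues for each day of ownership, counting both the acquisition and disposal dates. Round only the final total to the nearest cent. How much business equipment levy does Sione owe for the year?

Days held (18 Jul – 10 Oct 2012): 85 out of 366
Tax = €2,360,000 × 0.6% × 85/366 = €3,288.5246

€3,288.52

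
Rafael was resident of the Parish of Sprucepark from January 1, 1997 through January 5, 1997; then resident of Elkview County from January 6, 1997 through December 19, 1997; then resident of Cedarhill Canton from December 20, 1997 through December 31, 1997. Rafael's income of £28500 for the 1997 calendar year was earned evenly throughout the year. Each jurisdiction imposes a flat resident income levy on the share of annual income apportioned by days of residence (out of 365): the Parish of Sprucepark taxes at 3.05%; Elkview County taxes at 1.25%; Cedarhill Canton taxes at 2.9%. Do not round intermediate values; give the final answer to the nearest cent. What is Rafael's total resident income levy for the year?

£378.74

The Parish of Sprucepark, January 1 – January 5, 1997: 5 days → £28500 × 3.05% × 5/365 = £11.9075
Elkview County, January 6 – December 19, 1997: 348 days → £28500 × 1.25% × 348/365 = £339.6575
Cedarhill Canton, December 20 – December 31, 1997: 12 days → £28500 × 2.9% × 12/365 = £27.1726
Total = £378.7377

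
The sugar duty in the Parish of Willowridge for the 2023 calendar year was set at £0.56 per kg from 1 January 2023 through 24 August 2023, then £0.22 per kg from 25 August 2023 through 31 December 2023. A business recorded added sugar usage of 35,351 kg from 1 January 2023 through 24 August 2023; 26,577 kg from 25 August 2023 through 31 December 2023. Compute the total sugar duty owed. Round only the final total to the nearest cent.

£25643.50

1 January – 24 August 2023: 35,351 kg at £0.56/kg → £19796.56
25 August – 31 December 2023: 26,577 kg at £0.22/kg → £5846.94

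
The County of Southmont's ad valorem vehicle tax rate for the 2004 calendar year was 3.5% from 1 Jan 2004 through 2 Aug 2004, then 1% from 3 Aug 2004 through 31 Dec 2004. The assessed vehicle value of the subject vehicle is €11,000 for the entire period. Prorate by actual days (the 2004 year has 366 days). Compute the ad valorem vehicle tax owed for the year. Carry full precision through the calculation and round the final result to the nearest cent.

€271.54

1 Jan – 2 Aug 2004: 215 days at 3.5% → €11,000 × 3.5% × 215/366 = €226.1612
3 Aug – 31 Dec 2004: 151 days at 1% → €11,000 × 1% × 151/366 = €45.3825
Total = €271.5437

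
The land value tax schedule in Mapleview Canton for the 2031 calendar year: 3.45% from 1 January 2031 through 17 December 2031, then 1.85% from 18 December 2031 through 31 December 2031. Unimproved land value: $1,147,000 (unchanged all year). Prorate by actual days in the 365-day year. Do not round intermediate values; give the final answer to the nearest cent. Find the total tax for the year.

$38,867.59

1 January – 17 December 2031: 351 days at 3.45% → $1,147,000 × 3.45% × 351/365 = $38,053.6890
18 December – 31 December 2031: 14 days at 1.85% → $1,147,000 × 1.85% × 14/365 = $813.8986
Total = $38,867.5877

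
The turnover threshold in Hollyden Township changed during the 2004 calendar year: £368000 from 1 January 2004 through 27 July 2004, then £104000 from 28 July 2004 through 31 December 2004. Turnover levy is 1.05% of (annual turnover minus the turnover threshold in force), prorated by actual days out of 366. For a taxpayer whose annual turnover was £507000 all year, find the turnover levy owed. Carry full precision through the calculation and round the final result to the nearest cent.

1 January – 27 July 2004: 209 days, exemption £368000 → (£507000 − £368000) × 1.05% × 209/366 = £833.4303
28 July – 31 December 2004: 157 days, exemption £104000 → (£507000 − £104000) × 1.05% × 157/366 = £1815.1516
Total = £2648.5820

£2648.58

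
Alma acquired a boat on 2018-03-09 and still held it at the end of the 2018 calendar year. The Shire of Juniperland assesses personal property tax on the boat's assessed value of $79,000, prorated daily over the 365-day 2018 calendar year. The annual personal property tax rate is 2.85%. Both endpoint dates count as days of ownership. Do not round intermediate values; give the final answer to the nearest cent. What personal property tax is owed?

Days held (2018-03-09 to 2018-12-31): 298 out of 365
Tax = $79,000 × 2.85% × 298/365 = $1,838.2110

$1,838.21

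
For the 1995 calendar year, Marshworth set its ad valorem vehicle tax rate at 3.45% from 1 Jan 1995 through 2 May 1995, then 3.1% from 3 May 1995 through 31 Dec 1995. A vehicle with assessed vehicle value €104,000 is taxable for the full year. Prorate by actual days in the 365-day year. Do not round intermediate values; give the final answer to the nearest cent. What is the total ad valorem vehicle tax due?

€3,345.67

1 Jan – 2 May 1995: 122 days at 3.45% → €104,000 × 3.45% × 122/365 = €1,199.2767
3 May – 31 Dec 1995: 243 days at 3.1% → €104,000 × 3.1% × 243/365 = €2,146.3890
Total = €3,345.6658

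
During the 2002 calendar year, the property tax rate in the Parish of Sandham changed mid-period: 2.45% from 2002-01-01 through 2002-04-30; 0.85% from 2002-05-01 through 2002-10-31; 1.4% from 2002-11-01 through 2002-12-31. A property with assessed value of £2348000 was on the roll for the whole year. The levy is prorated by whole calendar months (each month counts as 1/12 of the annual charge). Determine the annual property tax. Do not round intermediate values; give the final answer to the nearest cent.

£34633.00

2002-01-01 to 2002-04-30: 4 months at 2.45% → £2348000 × 2.45% × 4/12 = £19175.3333
2002-05-01 to 2002-10-31: 6 months at 0.85% → £2348000 × 0.85% × 6/12 = £9979.0000
2002-11-01 to 2002-12-31: 2 months at 1.4% → £2348000 × 1.4% × 2/12 = £5478.6667
Total = £34633.0000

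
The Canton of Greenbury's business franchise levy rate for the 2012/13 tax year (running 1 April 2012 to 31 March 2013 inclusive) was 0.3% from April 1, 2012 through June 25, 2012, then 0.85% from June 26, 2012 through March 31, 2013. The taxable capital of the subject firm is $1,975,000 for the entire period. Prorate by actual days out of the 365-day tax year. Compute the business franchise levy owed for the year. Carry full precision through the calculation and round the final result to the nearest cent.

April 1 – June 25, 2012: 86 days at 0.3% → $1,975,000 × 0.3% × 86/365 = $1,396.0274
June 26, 2012 – March 31, 2013: 279 days at 0.85% → $1,975,000 × 0.85% × 279/365 = $12,832.0890
Total = $14,228.1164

$14,228.12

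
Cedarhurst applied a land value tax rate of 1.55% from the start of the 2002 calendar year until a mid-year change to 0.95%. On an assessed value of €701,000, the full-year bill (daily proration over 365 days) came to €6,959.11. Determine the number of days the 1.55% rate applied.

26 days

Let d = days at the first rate; then 365 − d days at the second rate.
€701,000 × [1.55%·d + 0.95%·(365−d)] / 365 = €6,959.11
Solving gives d = 26, so the new rate took effect on January 27, 2002.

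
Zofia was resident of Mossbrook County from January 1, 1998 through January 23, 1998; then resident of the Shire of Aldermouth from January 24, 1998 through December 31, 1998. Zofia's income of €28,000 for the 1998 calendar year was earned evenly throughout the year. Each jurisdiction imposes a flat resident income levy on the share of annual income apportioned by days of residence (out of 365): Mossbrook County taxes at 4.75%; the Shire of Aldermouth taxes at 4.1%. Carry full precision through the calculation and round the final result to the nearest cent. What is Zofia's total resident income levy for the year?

€1,159.47

Mossbrook County, January 1 – January 23, 1998: 23 days → €28,000 × 4.75% × 23/365 = €83.8082
The Shire of Aldermouth, January 24 – December 31, 1998: 342 days → €28,000 × 4.1% × 342/365 = €1,075.6603
Total = €1,159.4685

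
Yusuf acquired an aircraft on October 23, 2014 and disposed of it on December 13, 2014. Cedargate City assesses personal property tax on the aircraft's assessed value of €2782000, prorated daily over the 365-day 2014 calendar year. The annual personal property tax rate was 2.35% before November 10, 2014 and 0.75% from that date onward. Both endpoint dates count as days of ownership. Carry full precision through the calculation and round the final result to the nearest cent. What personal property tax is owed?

October 23 – November 9, 2014: 18 days at 2.35% → €2782000 × 2.35% × 18/365 = €3224.0712
November 10 – December 13, 2014: 34 days at 0.75% → €2782000 × 0.75% × 34/365 = €1943.5890
Total = €5167.6603

€5167.66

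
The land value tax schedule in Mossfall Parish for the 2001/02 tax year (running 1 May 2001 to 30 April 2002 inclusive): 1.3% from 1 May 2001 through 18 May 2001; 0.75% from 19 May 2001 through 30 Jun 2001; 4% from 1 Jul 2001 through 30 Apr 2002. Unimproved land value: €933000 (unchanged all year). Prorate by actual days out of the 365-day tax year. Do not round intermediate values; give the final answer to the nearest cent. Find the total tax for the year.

€32505.46

1 May – 18 May 2001: 18 days at 1.3% → €933000 × 1.3% × 18/365 = €598.1425
19 May – 30 Jun 2001: 43 days at 0.75% → €933000 × 0.75% × 43/365 = €824.3630
1 Jul 2001 – 30 Apr 2002: 304 days at 4% → €933000 × 4% × 304/365 = €31082.9589
Total = €32505.4644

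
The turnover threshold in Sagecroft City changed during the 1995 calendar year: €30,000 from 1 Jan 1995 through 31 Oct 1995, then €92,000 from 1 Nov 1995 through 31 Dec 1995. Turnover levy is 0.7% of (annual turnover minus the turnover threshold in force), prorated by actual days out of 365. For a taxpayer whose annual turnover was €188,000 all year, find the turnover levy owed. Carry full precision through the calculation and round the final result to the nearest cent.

€1,033.47

1 Jan – 31 Oct 1995: 304 days, exemption €30,000 → (€188,000 − €30,000) × 0.7% × 304/365 = €921.1616
1 Nov – 31 Dec 1995: 61 days, exemption €92,000 → (€188,000 − €92,000) × 0.7% × 61/365 = €112.3068
Total = €1,033.4685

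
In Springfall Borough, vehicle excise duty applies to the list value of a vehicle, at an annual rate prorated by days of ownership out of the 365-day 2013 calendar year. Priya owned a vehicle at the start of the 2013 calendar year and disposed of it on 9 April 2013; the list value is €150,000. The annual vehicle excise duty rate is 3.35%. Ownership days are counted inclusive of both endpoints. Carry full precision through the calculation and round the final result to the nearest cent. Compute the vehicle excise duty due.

€1,362.95

Days held (1 January – 9 April 2013): 99 out of 365
Tax = €150,000 × 3.35% × 99/365 = €1,362.9452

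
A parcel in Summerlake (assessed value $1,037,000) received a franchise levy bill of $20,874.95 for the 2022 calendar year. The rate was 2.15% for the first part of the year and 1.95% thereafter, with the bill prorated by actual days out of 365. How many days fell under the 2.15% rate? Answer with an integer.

Let d = days at the first rate; then 365 − d days at the second rate.
$1,037,000 × [2.15%·d + 1.95%·(365−d)] / 365 = $20,874.95
Solving gives d = 115, so the new rate took effect on April 26, 2022.

115 days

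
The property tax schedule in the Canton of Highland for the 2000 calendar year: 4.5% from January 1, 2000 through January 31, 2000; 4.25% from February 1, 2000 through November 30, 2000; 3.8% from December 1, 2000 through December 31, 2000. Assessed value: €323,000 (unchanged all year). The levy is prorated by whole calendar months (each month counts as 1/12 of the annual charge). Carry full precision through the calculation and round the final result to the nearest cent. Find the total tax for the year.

January 1 – January 31, 2000: 1 month at 4.5% → €323,000 × 4.5% × 1/12 = €1,211.2500
February 1 – November 30, 2000: 10 months at 4.25% → €323,000 × 4.25% × 10/12 = €11,439.5833
December 1 – December 31, 2000: 1 month at 3.8% → €323,000 × 3.8% × 1/12 = €1,022.8333
Total = €13,673.6667

€13,673.67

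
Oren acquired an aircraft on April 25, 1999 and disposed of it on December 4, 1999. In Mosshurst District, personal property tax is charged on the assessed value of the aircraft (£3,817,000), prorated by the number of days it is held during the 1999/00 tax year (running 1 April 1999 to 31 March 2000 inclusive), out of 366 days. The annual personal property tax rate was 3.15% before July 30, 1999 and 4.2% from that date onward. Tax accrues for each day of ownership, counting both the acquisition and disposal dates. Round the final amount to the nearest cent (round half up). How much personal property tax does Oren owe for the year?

£87,603.28

April 25 – July 29, 1999: 96 days at 3.15% → £3,817,000 × 3.15% × 96/366 = £31,537.1803
July 30 – December 4, 1999: 128 days at 4.2% → £3,817,000 × 4.2% × 128/366 = £56,066.0984
Total = £87,603.2787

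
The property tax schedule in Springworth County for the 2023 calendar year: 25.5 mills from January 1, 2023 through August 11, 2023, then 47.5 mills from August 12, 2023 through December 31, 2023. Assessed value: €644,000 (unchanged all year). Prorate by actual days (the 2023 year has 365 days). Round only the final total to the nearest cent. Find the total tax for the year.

January 1 – August 11, 2023: 223 days at 25.5 mills → €644,000 × 2.55% × 223/365 = €10,033.1671
August 12 – December 31, 2023: 142 days at 47.5 mills → €644,000 × 4.75% × 142/365 = €11,900.7671
Total = €21,933.9342

€21,933.93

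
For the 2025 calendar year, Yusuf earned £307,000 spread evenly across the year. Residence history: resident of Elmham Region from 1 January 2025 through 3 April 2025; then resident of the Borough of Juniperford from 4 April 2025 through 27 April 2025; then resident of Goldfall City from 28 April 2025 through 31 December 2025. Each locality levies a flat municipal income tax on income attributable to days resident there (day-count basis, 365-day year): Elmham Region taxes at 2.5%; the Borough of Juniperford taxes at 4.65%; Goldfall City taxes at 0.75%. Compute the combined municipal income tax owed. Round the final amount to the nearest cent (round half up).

£4,458.65

Elmham Region, 1 January – 3 April 2025: 93 days → £307,000 × 2.5% × 93/365 = £1,955.5479
The Borough of Juniperford, 4 April – 27 April 2025: 24 days → £307,000 × 4.65% × 24/365 = £938.6630
Goldfall City, 28 April – 31 December 2025: 248 days → £307,000 × 0.75% × 248/365 = £1,564.4384
Total = £4,458.6493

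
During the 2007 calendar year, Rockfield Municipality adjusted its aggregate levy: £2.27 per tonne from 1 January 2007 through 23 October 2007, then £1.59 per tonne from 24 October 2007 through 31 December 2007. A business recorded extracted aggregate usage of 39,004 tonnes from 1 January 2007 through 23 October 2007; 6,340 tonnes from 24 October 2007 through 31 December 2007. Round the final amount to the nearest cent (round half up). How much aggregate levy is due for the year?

£98619.68

1 January – 23 October 2007: 39,004 tonnes at £2.27/tonne → £88539.08
24 October – 31 December 2007: 6,340 tonnes at £1.59/tonne → £10080.60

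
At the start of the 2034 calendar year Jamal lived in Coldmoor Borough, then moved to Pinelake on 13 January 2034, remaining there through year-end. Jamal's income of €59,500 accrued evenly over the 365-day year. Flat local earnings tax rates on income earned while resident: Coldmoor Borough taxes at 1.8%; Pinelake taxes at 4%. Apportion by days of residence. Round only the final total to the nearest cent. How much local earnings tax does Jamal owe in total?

€2,336.96

Coldmoor Borough, 1 January – 12 January 2034: 12 days → €59,500 × 1.8% × 12/365 = €35.2110
Pinelake, 13 January – 31 December 2034: 353 days → €59,500 × 4% × 353/365 = €2,301.7534
Total = €2,336.9644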